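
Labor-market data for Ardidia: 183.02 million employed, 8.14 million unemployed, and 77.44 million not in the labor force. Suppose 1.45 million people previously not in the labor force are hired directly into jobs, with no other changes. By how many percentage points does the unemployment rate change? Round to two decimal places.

The unemployment rate changes by −0.03 percentage points.

Initially, labor force = 183.02 + 8.14 = 191.16 million, so u = 8.14/191.16 = 4.26%.
After the change, employed and labor force both rise by 1.45; unemployed unchanged → E = 184.47, U = 8.14, labor force = 192.61 million.
New unemployment rate = 8.14 / 192.61 = 4.23%.
Change = 4.23% − 4.26% = −0.03 percentage points.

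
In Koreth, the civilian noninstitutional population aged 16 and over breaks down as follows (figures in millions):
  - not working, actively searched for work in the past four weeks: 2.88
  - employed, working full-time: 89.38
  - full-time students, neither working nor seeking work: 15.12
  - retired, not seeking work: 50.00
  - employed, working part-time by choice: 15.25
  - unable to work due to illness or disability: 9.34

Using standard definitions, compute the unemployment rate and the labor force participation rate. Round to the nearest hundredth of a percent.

Employed = 89.38 + 15.25 = 104.63 million.
Unemployed = 2.88 million.
Labor force = 104.63 + 2.88 = 107.51 million.
Not in labor force = 15.12 + 50.00 + 9.34 = 74.46 million (those not working and not actively searching are outside the labor force).
Civilian working-age population = 107.51 + 74.46 = 181.97 million.
Unemployment rate = 2.88 / 107.51 = 2.68%.
Labor force participation rate = 107.51 / 181.97 = 59.08%.

Unemployment rate ≈ 2.68%; labor force participation rate ≈ 59.08%.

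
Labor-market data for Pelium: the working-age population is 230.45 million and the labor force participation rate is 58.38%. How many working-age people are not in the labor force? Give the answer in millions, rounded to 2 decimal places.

Share not in the labor force = 1 − 0.5838 = 0.4162.
Not in labor force = 0.4162 × 230.45 ≈ 95.91 million.

About 95.91 million are not in the labor force.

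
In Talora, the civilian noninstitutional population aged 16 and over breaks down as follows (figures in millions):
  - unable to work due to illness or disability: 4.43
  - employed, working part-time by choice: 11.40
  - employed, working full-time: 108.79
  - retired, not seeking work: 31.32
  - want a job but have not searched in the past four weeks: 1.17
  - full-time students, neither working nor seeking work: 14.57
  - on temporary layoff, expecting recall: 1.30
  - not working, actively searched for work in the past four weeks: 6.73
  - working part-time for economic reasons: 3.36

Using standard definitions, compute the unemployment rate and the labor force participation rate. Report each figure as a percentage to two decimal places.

Employed = 11.40 + 108.79 + 3.36 = 123.55 million (anyone who worked, including part-time for economic reasons, counts as employed).
Unemployed = 1.30 + 6.73 = 8.03 million (jobless and actively searching, or on temporary layoff).
Labor force = 123.55 + 8.03 = 131.58 million.
Not in labor force = 4.43 + 31.32 + 1.17 + 14.57 = 51.49 million (those not working and not actively searching are outside the labor force — including those who want a job but have given up searching).
Civilian working-age population = 131.58 + 51.49 = 183.07 million.
Unemployment rate = 8.03 / 131.58 = 6.10%.
Labor force participation rate = 131.58 / 183.07 = 71.87%.

Unemployment rate ≈ 6.10%; labor force participation rate ≈ 71.87%.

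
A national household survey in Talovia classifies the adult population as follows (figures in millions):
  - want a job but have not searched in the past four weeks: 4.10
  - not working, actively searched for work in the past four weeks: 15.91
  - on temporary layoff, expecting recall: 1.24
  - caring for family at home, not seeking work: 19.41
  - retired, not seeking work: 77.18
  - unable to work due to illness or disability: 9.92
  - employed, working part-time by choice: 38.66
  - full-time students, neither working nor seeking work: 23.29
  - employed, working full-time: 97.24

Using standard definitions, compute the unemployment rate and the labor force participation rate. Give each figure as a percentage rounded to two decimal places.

Unemployment rate ≈ 11.21%; labor force participation rate ≈ 53.34%.

Employed = 38.66 + 97.24 = 135.90 million.
Unemployed = 15.91 + 1.24 = 17.15 million (jobless and actively searching, or on temporary layoff).
Labor force = 135.90 + 17.15 = 153.05 million.
Not in labor force = 4.10 + 19.41 + 77.18 + 9.92 + 23.29 = 133.90 million (those not working and not actively searching are outside the labor force — including those who want a job but have given up searching).
Civilian working-age population = 153.05 + 133.90 = 286.95 million.
Unemployment rate = 17.15 / 153.05 = 11.21%.
Labor force participation rate = 153.05 / 286.95 = 53.34%.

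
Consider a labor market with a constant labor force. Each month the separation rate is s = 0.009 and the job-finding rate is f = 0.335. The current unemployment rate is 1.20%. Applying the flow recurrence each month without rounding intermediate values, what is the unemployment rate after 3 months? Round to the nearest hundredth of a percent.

Unemployment rate after three months ≈ 2.22%.

With a fixed labor force, u_{t+1} = u_t + s·(1−u_t) − f·u_t = u_t·(1−s−f) + s.
Here 1−s−f = 0.656 and s = 0.009.
u_1 = 0.012000 × 0.656 + 0.009 = 0.016872.
u_2 = 0.016872 × 0.656 + 0.009 = 0.020068.
u_3 = 0.020068 × 0.656 + 0.009 = 0.022165.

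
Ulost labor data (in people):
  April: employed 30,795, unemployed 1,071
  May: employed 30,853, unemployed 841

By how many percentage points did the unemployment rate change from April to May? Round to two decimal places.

April: labor force = 30,795 + 1,071 = 31,866; u = 1,071/31,866 = 3.36%.
May: labor force = 30,853 + 841 = 31,694; u = 841/31,694 = 2.65%.
Change = 2.65% − 3.36% = −0.71 pp.

The unemployment rate changed by −0.71 percentage points.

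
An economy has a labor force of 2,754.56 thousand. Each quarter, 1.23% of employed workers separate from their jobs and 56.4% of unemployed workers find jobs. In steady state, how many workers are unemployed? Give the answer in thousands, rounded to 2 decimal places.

Steady-state unemployment rate u* = s/(s+f) = 1.23/(1.23+56.4) = 0.021343.
Unemployed = u* × labor force = 0.021343 × 2,754.56 ≈ 58.79 thousand.

About 58.79 thousand are unemployed in steady state.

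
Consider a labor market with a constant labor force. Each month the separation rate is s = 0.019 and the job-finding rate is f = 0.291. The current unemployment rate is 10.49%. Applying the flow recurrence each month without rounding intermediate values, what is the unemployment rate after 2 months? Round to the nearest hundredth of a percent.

Unemployment rate after two months ≈ 8.21%.

With a fixed labor force, u_{t+1} = u_t + s·(1−u_t) − f·u_t = u_t·(1−s−f) + s.
Here 1−s−f = 0.690 and s = 0.019.
u_1 = 0.104900 × 0.690 + 0.019 = 0.091381.
u_2 = 0.091381 × 0.690 + 0.019 = 0.082053.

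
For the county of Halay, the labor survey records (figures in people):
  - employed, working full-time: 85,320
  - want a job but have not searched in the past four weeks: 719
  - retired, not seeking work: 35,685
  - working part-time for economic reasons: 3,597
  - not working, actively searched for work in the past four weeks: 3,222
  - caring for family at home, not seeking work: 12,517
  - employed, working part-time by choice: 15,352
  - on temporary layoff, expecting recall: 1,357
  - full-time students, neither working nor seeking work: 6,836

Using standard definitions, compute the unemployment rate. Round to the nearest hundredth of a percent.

Unemployment rate ≈ 4.21%.

Employed = 85,320 + 3,597 + 15,352 = 104,269 (anyone who worked, including part-time for economic reasons, counts as employed).
Unemployed = 3,222 + 1,357 = 4,579 (jobless and actively searching, or on temporary layoff).
Labor force = 104,269 + 4,579 = 108,848.
Unemployment rate = 4,579 / 108,848 = 4.21%.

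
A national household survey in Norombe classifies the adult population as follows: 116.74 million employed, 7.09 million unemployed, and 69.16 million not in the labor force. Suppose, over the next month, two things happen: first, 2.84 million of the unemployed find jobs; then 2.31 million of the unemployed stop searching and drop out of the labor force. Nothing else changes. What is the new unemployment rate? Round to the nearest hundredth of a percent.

New unemployment rate ≈ 1.60%.

Initially, labor force = 116.74 + 7.09 = 123.83 million, so u = 7.09/123.83 = 5.73%.
After the first change, unemployed falls and employed rises by 2.84; labor force unchanged → E = 119.58, U = 4.25, labor force = 123.83 million.
After the second change, unemployed and labor force both fall by 2.31 → E = 119.58, U = 1.94, labor force = 121.52 million.
New unemployment rate = 1.94 / 121.52 = 1.60%.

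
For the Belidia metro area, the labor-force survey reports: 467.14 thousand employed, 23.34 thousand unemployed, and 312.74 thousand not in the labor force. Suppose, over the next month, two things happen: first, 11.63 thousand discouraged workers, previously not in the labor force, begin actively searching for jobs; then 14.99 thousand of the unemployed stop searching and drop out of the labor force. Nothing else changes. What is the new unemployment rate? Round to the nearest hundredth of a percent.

New unemployment rate ≈ 4.10%.

Initially, labor force = 467.14 + 23.34 = 490.48 thousand, so u = 23.34/490.48 = 4.76%.
After the first change, unemployed and labor force both rise by 11.63 → E = 467.14, U = 34.97, labor force = 502.11 thousand.
After the second change, unemployed and labor force both fall by 14.99 → E = 467.14, U = 19.98, labor force = 487.12 thousand.
New unemployment rate = 19.98 / 487.12 = 4.10%.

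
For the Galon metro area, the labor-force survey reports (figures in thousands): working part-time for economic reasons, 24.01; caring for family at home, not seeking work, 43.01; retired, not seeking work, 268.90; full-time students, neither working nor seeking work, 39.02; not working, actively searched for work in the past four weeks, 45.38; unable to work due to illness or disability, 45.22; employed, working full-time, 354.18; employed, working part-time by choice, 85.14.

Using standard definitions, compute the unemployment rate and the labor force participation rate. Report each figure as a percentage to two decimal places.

Employed = 24.01 + 354.18 + 85.14 = 463.33 thousand (anyone who worked, including part-time for economic reasons, counts as employed).
Unemployed = 45.38 thousand.
Labor force = 463.33 + 45.38 = 508.71 thousand.
Not in labor force = 43.01 + 268.90 + 39.02 + 45.22 = 396.15 thousand (those not working and not actively searching are outside the labor force).
Civilian working-age population = 508.71 + 396.15 = 904.86 thousand.
Unemployment rate = 45.38 / 508.71 = 8.92%.
Labor force participation rate = 508.71 / 904.86 = 56.22%.

Unemployment rate ≈ 8.92%; labor force participation rate ≈ 56.22%.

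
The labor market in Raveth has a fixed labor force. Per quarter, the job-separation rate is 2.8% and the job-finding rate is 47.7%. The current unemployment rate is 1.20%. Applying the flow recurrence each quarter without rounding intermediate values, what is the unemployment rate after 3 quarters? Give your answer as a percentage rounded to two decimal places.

With a fixed labor force, u_{t+1} = u_t + s·(1−u_t) − f·u_t = u_t·(1−s−f) + s.
Here 1−s−f = 0.495 and s = 0.028.
u_1 = 0.012000 × 0.495 + 0.028 = 0.033940.
u_2 = 0.033940 × 0.495 + 0.028 = 0.044800.
u_3 = 0.044800 × 0.495 + 0.028 = 0.050176.

Unemployment rate after three quarters ≈ 5.02%.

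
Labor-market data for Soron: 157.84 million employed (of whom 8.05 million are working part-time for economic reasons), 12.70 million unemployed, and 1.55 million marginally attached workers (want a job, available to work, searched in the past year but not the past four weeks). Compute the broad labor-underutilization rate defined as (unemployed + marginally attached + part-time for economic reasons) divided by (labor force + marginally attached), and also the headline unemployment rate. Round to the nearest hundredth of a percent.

Broad underutilization rate ≈ 12.96%; headline unemployment rate ≈ 7.45%.

Labor force = 157.84 + 12.70 = 170.54 million.
Numerator = 12.70 + 1.55 + 8.05 = 22.30 million.
Denominator = 170.54 + 1.55 = 172.09 million.
Broad rate = 22.30 / 172.09 = 12.96%.
Headline unemployment rate = 12.70 / 170.54 = 7.45%.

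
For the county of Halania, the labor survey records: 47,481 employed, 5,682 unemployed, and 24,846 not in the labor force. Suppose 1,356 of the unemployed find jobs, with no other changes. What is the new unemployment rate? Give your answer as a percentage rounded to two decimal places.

New unemployment rate ≈ 8.14%.

Initially, labor force = 47,481 + 5,682 = 53,163, so u = 5,682/53,163 = 10.69%.
After the change, unemployed falls and employed rises by 1,356; labor force unchanged → E = 48,837, U = 4,326, labor force = 53,163.
New unemployment rate = 4,326 / 53,163 = 8.14%.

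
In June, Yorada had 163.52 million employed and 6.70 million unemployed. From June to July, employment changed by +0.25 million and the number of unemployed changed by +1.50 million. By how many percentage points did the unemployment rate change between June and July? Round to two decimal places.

June: labor force = 163.52 + 6.70 = 170.22; u = 6.70/170.22 = 3.94%.
July: labor force = 163.77 + 8.20 = 171.97; u = 8.20/171.97 = 4.77%.
Change = 4.77% − 3.94% = +0.83 pp.

The unemployment rate changed by +0.83 percentage points.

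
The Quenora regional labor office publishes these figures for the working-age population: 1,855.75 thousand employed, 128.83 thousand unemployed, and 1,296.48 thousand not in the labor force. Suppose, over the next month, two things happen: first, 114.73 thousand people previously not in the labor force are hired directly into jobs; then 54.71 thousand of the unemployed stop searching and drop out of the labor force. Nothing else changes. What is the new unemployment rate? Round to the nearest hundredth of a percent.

New unemployment rate ≈ 3.63%.

Initially, labor force = 1,855.75 + 128.83 = 1,984.58 thousand, so u = 128.83/1,984.58 = 6.49%.
After the first change, employed and labor force both rise by 114.73; unemployed unchanged → E = 1,970.48, U = 128.83, labor force = 2,099.31 thousand.
After the second change, unemployed and labor force both fall by 54.71 → E = 1,970.48, U = 74.12, labor force = 2,044.60 thousand.
New unemployment rate = 74.12 / 2,044.60 = 3.63%.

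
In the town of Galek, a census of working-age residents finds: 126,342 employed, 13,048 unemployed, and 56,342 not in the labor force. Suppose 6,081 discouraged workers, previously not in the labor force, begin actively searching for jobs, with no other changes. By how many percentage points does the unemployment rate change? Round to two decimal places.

Initially, labor force = 126,342 + 13,048 = 139,390, so u = 13,048/139,390 = 9.36%.
After the change, unemployed and labor force both rise by 6,081 → E = 126,342, U = 19,129, labor force = 145,471.
New unemployment rate = 19,129 / 145,471 = 13.15%.
Change = 13.15% − 9.36% = +3.79 percentage points.

The unemployment rate changes by +3.79 percentage points.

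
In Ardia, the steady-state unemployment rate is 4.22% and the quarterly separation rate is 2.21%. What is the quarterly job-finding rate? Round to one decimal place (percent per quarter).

From u* = s/(s+f): f = s·(1−u)/u.
f = 2.21 × (1 − 0.0422) / 0.0422 = 2.1167 / 0.0422 ≈ 50.2% per quarter.

Job-finding rate ≈ 50.2% per quarter.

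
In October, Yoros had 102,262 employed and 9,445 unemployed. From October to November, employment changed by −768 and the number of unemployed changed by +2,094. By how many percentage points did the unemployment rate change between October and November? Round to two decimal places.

October: labor force = 102,262 + 9,445 = 111,707; u = 9,445/111,707 = 8.46%.
November: labor force = 101,494 + 11,539 = 113,033; u = 11,539/113,033 = 10.21%.
Change = 10.21% − 8.46% = +1.75 pp.

The unemployment rate changed by +1.75 percentage points.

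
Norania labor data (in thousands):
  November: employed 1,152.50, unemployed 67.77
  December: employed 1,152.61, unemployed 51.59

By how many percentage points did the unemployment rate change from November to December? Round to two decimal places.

The unemployment rate changed by −1.27 percentage points.

November: labor force = 1,152.50 + 67.77 = 1,220.27; u = 67.77/1,220.27 = 5.55%.
December: labor force = 1,152.61 + 51.59 = 1,204.20; u = 51.59/1,204.20 = 4.28%.
Change = 4.28% − 5.55% = −1.27 pp.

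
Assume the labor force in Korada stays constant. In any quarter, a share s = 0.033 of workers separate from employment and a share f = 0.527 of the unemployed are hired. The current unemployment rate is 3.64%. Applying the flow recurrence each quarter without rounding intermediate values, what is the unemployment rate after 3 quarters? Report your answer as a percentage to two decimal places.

Unemployment rate after three quarters ≈ 5.70%.

With a fixed labor force, u_{t+1} = u_t + s·(1−u_t) − f·u_t = u_t·(1−s−f) + s.
Here 1−s−f = 0.440 and s = 0.033.
u_1 = 0.036400 × 0.440 + 0.033 = 0.049016.
u_2 = 0.049016 × 0.440 + 0.033 = 0.054567.
u_3 = 0.054567 × 0.440 + 0.033 = 0.057009.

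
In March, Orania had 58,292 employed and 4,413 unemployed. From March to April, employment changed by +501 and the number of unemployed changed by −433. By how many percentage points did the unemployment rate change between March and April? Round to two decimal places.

March: labor force = 58,292 + 4,413 = 62,705; u = 4,413/62,705 = 7.04%.
April: labor force = 58,793 + 3,980 = 62,773; u = 3,980/62,773 = 6.34%.
Change = 6.34% − 7.04% = −0.70 pp.

The unemployment rate changed by −0.70 percentage points.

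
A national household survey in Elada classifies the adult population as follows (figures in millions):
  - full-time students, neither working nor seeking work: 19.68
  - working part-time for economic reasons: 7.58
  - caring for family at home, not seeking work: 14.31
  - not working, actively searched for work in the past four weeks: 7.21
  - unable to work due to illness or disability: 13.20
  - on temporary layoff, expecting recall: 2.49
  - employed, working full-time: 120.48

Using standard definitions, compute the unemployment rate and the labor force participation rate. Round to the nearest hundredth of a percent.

Employed = 7.58 + 120.48 = 128.06 million (anyone who worked, including part-time for economic reasons, counts as employed).
Unemployed = 7.21 + 2.49 = 9.70 million (jobless and actively searching, or on temporary layoff).
Labor force = 128.06 + 9.70 = 137.76 million.
Not in labor force = 19.68 + 14.31 + 13.20 = 47.19 million (those not working and not actively searching are outside the labor force).
Civilian working-age population = 137.76 + 47.19 = 184.95 million.
Unemployment rate = 9.70 / 137.76 = 7.04%.
Labor force participation rate = 137.76 / 184.95 = 74.48%.

Unemployment rate ≈ 7.04%; labor force participation rate ≈ 74.48%.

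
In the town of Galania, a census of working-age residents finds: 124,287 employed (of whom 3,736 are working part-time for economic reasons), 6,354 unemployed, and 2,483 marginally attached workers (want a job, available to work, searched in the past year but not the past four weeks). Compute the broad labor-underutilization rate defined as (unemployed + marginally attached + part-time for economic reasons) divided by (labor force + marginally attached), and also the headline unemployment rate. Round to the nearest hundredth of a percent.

Broad underutilization rate ≈ 9.44%; headline unemployment rate ≈ 4.86%.

Labor force = 124,287 + 6,354 = 130,641.
Numerator = 6,354 + 2,483 + 3,736 = 12,573.
Denominator = 130,641 + 2,483 = 133,124.
Broad rate = 12,573 / 133,124 = 9.44%.
Headline unemployment rate = 6,354 / 130,641 = 4.86%.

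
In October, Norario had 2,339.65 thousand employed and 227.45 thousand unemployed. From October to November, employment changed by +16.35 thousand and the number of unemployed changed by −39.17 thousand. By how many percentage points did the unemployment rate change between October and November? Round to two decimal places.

October: labor force = 2,339.65 + 227.45 = 2,567.10; u = 227.45/2,567.10 = 8.86%.
November: labor force = 2,356.00 + 188.28 = 2,544.28; u = 188.28/2,544.28 = 7.40%.
Change = 7.40% − 8.86% = −1.46 pp.

The unemployment rate changed by −1.46 percentage points.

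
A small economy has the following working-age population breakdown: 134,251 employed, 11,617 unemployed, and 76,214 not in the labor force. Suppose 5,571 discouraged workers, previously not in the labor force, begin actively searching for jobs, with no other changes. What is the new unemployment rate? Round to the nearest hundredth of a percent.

New unemployment rate ≈ 11.35%.

Initially, labor force = 134,251 + 11,617 = 145,868, so u = 11,617/145,868 = 7.96%.
After the change, unemployed and labor force both rise by 5,571 → E = 134,251, U = 17,188, labor force = 151,439.
New unemployment rate = 17,188 / 151,439 = 11.35%.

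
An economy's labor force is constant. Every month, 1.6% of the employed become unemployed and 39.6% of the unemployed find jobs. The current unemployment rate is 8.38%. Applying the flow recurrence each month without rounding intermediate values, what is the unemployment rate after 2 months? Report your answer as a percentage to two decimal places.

With a fixed labor force, u_{t+1} = u_t + s·(1−u_t) − f·u_t = u_t·(1−s−f) + s.
Here 1−s−f = 0.588 and s = 0.016.
u_1 = 0.083800 × 0.588 + 0.016 = 0.065274.
u_2 = 0.065274 × 0.588 + 0.016 = 0.054381.

Unemployment rate after two months ≈ 5.44%.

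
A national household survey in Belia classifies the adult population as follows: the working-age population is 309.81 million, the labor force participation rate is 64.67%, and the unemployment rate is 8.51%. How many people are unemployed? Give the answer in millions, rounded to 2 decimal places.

About 17.05 million are unemployed.

Labor force = 0.6467 × 309.81 = 200.35 million.
Unemployed = 0.0851 × 200.35 ≈ 17.05 million.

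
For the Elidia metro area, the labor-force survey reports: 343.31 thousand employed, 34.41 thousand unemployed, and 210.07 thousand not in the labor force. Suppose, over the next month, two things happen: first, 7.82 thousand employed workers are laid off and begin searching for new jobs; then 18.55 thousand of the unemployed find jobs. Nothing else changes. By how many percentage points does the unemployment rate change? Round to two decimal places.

Initially, labor force = 343.31 + 34.41 = 377.72 thousand, so u = 34.41/377.72 = 9.11%.
After the first change, employed falls and unemployed rises by 7.82; labor force unchanged → E = 335.49, U = 42.23, labor force = 377.72 thousand.
After the second change, unemployed falls and employed rises by 18.55; labor force unchanged → E = 354.04, U = 23.68, labor force = 377.72 thousand.
New unemployment rate = 23.68 / 377.72 = 6.27%.
Change = 6.27% − 9.11% = −2.84 percentage points.

The unemployment rate changes by −2.84 percentage points.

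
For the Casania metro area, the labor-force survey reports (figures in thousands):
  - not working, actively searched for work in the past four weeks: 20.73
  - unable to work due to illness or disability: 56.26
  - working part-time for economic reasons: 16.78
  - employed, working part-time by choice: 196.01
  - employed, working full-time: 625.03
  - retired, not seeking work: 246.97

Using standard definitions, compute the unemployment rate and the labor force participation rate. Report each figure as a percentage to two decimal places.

Employed = 16.78 + 196.01 + 625.03 = 837.82 thousand (anyone who worked, including part-time for economic reasons, counts as employed).
Unemployed = 20.73 thousand.
Labor force = 837.82 + 20.73 = 858.55 thousand.
Not in labor force = 56.26 + 246.97 = 303.23 thousand (those not working and not actively searching are outside the labor force).
Civilian working-age population = 858.55 + 303.23 = 1,161.78 thousand.
Unemployment rate = 20.73 / 858.55 = 2.41%.
Labor force participation rate = 858.55 / 1,161.78 = 73.90%.

Unemployment rate ≈ 2.41%; labor force participation rate ≈ 73.90%.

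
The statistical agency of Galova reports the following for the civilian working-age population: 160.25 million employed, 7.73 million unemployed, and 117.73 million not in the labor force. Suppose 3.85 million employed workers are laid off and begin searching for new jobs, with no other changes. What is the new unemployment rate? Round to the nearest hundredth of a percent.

Initially, labor force = 160.25 + 7.73 = 167.98 million, so u = 7.73/167.98 = 4.60%.
After the change, employed falls and unemployed rises by 3.85; labor force unchanged → E = 156.40, U = 11.58, labor force = 167.98 million.
New unemployment rate = 11.58 / 167.98 = 6.89%.

New unemployment rate ≈ 6.89%.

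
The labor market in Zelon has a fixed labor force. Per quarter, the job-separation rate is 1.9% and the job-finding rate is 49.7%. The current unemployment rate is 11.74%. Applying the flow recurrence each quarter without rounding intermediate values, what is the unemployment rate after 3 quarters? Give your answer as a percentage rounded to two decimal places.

Unemployment rate after three quarters ≈ 4.60%.

With a fixed labor force, u_{t+1} = u_t + s·(1−u_t) − f·u_t = u_t·(1−s−f) + s.
Here 1−s−f = 0.484 and s = 0.019.
u_1 = 0.117400 × 0.484 + 0.019 = 0.075822.
u_2 = 0.075822 × 0.484 + 0.019 = 0.055698.
u_3 = 0.055698 × 0.484 + 0.019 = 0.045958.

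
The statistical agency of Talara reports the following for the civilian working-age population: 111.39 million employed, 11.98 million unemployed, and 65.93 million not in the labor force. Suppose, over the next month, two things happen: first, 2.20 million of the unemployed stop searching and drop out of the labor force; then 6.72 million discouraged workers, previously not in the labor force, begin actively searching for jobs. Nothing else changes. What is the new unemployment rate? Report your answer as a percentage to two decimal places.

Initially, labor force = 111.39 + 11.98 = 123.37 million, so u = 11.98/123.37 = 9.71%.
After the first change, unemployed and labor force both fall by 2.20 → E = 111.39, U = 9.78, labor force = 121.17 million.
After the second change, unemployed and labor force both rise by 6.72 → E = 111.39, U = 16.50, labor force = 127.89 million.
New unemployment rate = 16.50 / 127.89 = 12.90%.

New unemployment rate ≈ 12.90%.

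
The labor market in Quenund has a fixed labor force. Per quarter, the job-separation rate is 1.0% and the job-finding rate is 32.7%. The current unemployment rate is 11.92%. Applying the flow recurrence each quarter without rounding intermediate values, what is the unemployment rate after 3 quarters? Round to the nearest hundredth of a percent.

Unemployment rate after three quarters ≈ 5.58%.

With a fixed labor force, u_{t+1} = u_t + s·(1−u_t) − f·u_t = u_t·(1−s−f) + s.
Here 1−s−f = 0.663 and s = 0.010.
u_1 = 0.119200 × 0.663 + 0.010 = 0.089030.
u_2 = 0.089030 × 0.663 + 0.010 = 0.069027.
u_3 = 0.069027 × 0.663 + 0.010 = 0.055765.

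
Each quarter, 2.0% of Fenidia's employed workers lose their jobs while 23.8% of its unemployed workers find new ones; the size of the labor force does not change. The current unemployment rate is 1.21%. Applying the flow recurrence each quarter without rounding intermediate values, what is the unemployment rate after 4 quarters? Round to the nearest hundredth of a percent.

With a fixed labor force, u_{t+1} = u_t + s·(1−u_t) − f·u_t = u_t·(1−s−f) + s.
Here 1−s−f = 0.742 and s = 0.020.
u_1 = 0.012100 × 0.742 + 0.020 = 0.028978.
u_2 = 0.028978 × 0.742 + 0.020 = 0.041502.
u_3 = 0.041502 × 0.742 + 0.020 = 0.050794.
u_4 = 0.050794 × 0.742 + 0.020 = 0.057689.

Unemployment rate after four quarters ≈ 5.77%.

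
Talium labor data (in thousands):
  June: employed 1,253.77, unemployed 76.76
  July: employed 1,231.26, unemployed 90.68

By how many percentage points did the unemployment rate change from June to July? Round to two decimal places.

The unemployment rate changed by +1.09 percentage points.

June: labor force = 1,253.77 + 76.76 = 1,330.53; u = 76.76/1,330.53 = 5.77%.
July: labor force = 1,231.26 + 90.68 = 1,321.94; u = 90.68/1,321.94 = 6.86%.
Change = 6.86% − 5.77% = +1.09 pp.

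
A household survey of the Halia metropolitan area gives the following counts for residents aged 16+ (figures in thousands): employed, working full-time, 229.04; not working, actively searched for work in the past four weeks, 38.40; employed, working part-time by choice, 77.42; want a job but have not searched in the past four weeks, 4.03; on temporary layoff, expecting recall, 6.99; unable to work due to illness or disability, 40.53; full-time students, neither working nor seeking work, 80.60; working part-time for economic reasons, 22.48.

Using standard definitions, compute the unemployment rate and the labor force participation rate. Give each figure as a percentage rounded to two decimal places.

Employed = 229.04 + 77.42 + 22.48 = 328.94 thousand (anyone who worked, including part-time for economic reasons, counts as employed).
Unemployed = 38.40 + 6.99 = 45.39 thousand (jobless and actively searching, or on temporary layoff).
Labor force = 328.94 + 45.39 = 374.33 thousand.
Not in labor force = 4.03 + 40.53 + 80.60 = 125.16 thousand (those not working and not actively searching are outside the labor force — including those who want a job but have given up searching).
Civilian working-age population = 374.33 + 125.16 = 499.49 thousand.
Unemployment rate = 45.39 / 374.33 = 12.13%.
Labor force participation rate = 374.33 / 499.49 = 74.94%.

Unemployment rate ≈ 12.13%; labor force participation rate ≈ 74.94%.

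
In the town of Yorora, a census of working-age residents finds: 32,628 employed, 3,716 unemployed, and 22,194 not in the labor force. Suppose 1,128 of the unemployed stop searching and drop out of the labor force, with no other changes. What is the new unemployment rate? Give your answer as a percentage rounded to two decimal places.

Initially, labor force = 32,628 + 3,716 = 36,344, so u = 3,716/36,344 = 10.22%.
After the change, unemployed and labor force both fall by 1,128 → E = 32,628, U = 2,588, labor force = 35,216.
New unemployment rate = 2,588 / 35,216 = 7.35%.

New unemployment rate ≈ 7.35%.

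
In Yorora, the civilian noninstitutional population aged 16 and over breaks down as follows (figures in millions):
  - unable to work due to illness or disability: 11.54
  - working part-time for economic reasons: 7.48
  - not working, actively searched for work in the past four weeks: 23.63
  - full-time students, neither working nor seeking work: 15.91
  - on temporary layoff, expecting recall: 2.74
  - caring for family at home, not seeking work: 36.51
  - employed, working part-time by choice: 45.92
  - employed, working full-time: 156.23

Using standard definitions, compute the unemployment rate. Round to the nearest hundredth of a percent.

Unemployment rate ≈ 11.17%.

Employed = 7.48 + 45.92 + 156.23 = 209.63 million (anyone who worked, including part-time for economic reasons, counts as employed).
Unemployed = 23.63 + 2.74 = 26.37 million (jobless and actively searching, or on temporary layoff).
Labor force = 209.63 + 26.37 = 236.00 million.
Unemployment rate = 26.37 / 236.00 = 11.17%.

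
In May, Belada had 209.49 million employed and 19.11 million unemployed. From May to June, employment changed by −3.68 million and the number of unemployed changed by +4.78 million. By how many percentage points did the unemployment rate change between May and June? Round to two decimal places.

May: labor force = 209.49 + 19.11 = 228.60; u = 19.11/228.60 = 8.36%.
June: labor force = 205.81 + 23.89 = 229.70; u = 23.89/229.70 = 10.40%.
Change = 10.40% − 8.36% = +2.04 pp.

The unemployment rate changed by +2.04 percentage points.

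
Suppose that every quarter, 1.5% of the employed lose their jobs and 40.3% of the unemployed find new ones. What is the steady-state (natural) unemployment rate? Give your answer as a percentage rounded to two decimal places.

At steady state the flows balance: s·E = f·U, so U/(E+U) = s/(s+f).
u* = 1.5 / (1.5 + 40.3) = 1.5 / 41.80 = 3.59%.

Steady-state unemployment rate ≈ 3.59%.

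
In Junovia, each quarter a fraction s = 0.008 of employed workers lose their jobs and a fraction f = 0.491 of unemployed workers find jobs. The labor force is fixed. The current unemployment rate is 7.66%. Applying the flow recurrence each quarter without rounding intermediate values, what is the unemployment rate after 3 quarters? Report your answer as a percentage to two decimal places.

With a fixed labor force, u_{t+1} = u_t + s·(1−u_t) − f·u_t = u_t·(1−s−f) + s.
Here 1−s−f = 0.501 and s = 0.008.
u_1 = 0.076600 × 0.501 + 0.008 = 0.046377.
u_2 = 0.046377 × 0.501 + 0.008 = 0.031235.
u_3 = 0.031235 × 0.501 + 0.008 = 0.023649.

Unemployment rate after three quarters ≈ 2.36%.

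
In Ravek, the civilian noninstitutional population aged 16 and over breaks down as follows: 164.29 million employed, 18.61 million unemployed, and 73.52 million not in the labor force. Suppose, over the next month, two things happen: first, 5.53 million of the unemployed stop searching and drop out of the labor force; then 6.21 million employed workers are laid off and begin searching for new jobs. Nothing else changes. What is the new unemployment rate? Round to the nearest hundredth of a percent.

New unemployment rate ≈ 10.88%.

Initially, labor force = 164.29 + 18.61 = 182.90 million, so u = 18.61/182.90 = 10.17%.
After the first change, unemployed and labor force both fall by 5.53 → E = 164.29, U = 13.08, labor force = 177.37 million.
After the second change, employed falls and unemployed rises by 6.21; labor force unchanged → E = 158.08, U = 19.29, labor force = 177.37 million.
New unemployment rate = 19.29 / 177.37 = 10.88%.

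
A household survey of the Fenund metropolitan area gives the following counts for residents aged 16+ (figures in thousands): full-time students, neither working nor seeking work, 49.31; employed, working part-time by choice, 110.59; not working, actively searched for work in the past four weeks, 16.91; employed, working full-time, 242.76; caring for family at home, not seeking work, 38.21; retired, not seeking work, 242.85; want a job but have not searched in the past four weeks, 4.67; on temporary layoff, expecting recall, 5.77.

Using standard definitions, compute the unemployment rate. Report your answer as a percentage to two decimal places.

Unemployment rate ≈ 6.03%.

Employed = 110.59 + 242.76 = 353.35 thousand.
Unemployed = 16.91 + 5.77 = 22.68 thousand (jobless and actively searching, or on temporary layoff).
Labor force = 353.35 + 22.68 = 376.03 thousand.
Unemployment rate = 22.68 / 376.03 = 6.03%.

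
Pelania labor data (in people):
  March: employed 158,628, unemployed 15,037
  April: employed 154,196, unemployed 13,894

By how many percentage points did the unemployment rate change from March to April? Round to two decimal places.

The unemployment rate changed by −0.39 percentage points.

March: labor force = 158,628 + 15,037 = 173,665; u = 15,037/173,665 = 8.66%.
April: labor force = 154,196 + 13,894 = 168,090; u = 13,894/168,090 = 8.27%.
Change = 8.27% − 8.66% = −0.39 pp.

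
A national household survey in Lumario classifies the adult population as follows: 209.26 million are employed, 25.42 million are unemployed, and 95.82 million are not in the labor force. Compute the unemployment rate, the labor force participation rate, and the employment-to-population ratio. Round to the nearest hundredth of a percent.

Unemployment rate ≈ 10.83%; labor force participation rate ≈ 71.01%; employment-population ratio ≈ 63.32%.

Labor force = employed + unemployed = 209.26 + 25.42 = 234.68 million.
Working-age population = 234.68 + 95.82 = 330.50 million.
Unemployment rate = 25.42 / 234.68 = 10.83%.
Labor force participation rate = 234.68 / 330.50 = 71.01%.
Employment-population ratio = 209.26 / 330.50 = 63.32%.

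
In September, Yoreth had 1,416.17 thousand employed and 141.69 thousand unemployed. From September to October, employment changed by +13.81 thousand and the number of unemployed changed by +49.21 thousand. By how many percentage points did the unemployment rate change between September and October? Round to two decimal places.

September: labor force = 1,416.17 + 141.69 = 1,557.86; u = 141.69/1,557.86 = 9.10%.
October: labor force = 1,429.98 + 190.90 = 1,620.88; u = 190.90/1,620.88 = 11.78%.
Change = 11.78% − 9.10% = +2.68 pp.

The unemployment rate changed by +2.68 percentage points.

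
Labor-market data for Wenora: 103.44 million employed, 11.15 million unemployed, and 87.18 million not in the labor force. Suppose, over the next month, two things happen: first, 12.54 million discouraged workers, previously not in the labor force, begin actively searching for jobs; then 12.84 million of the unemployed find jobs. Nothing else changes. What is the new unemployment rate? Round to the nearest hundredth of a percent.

New unemployment rate ≈ 8.53%.

Initially, labor force = 103.44 + 11.15 = 114.59 million, so u = 11.15/114.59 = 9.73%.
After the first change, unemployed and labor force both rise by 12.54 → E = 103.44, U = 23.69, labor force = 127.13 million.
After the second change, unemployed falls and employed rises by 12.84; labor force unchanged → E = 116.28, U = 10.85, labor force = 127.13 million.
New unemployment rate = 10.85 / 127.13 = 8.53%.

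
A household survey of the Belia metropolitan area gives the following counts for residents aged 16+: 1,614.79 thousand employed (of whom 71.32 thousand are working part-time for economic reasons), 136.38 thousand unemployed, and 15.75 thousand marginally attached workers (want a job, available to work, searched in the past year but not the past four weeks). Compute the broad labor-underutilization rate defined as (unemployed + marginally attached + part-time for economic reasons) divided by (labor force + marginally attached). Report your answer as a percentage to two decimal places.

Broad underutilization rate ≈ 12.65%.

Labor force = 1,614.79 + 136.38 = 1,751.17 thousand.
Numerator = 136.38 + 15.75 + 71.32 = 223.45 thousand.
Denominator = 1,751.17 + 15.75 = 1,766.92 thousand.
Broad rate = 223.45 / 1,766.92 = 12.65%.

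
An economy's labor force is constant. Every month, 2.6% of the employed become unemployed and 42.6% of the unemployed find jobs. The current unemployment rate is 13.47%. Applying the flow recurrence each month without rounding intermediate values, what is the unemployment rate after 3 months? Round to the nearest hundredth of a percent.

With a fixed labor force, u_{t+1} = u_t + s·(1−u_t) − f·u_t = u_t·(1−s−f) + s.
Here 1−s−f = 0.548 and s = 0.026.
u_1 = 0.134700 × 0.548 + 0.026 = 0.099816.
u_2 = 0.099816 × 0.548 + 0.026 = 0.080699.
u_3 = 0.080699 × 0.548 + 0.026 = 0.070223.

Unemployment rate after three months ≈ 7.02%.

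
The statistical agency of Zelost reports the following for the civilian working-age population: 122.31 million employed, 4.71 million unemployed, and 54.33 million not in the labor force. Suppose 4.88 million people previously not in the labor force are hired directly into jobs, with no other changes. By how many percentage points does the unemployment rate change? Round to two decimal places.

Initially, labor force = 122.31 + 4.71 = 127.02 million, so u = 4.71/127.02 = 3.71%.
After the change, employed and labor force both rise by 4.88; unemployed unchanged → E = 127.19, U = 4.71, labor force = 131.90 million.
New unemployment rate = 4.71 / 131.90 = 3.57%.
Change = 3.57% − 3.71% = −0.14 percentage points.

The unemployment rate changes by −0.14 percentage points.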